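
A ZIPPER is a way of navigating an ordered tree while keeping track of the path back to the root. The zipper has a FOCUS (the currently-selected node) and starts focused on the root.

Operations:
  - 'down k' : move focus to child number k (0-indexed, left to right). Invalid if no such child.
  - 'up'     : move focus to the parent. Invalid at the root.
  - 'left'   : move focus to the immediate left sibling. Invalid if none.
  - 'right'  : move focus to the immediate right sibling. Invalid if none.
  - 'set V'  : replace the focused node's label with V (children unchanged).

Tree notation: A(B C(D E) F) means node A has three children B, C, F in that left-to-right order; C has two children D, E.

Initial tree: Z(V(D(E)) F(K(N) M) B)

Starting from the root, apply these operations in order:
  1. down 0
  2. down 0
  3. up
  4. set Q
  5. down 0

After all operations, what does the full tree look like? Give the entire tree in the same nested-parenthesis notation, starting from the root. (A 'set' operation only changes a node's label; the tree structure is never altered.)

Step 1 (down 0): focus=V path=0 depth=1 children=['D'] left=[] right=['F', 'B'] parent=Z
Step 2 (down 0): focus=D path=0/0 depth=2 children=['E'] left=[] right=[] parent=V
Step 3 (up): focus=V path=0 depth=1 children=['D'] left=[] right=['F', 'B'] parent=Z
Step 4 (set Q): focus=Q path=0 depth=1 children=['D'] left=[] right=['F', 'B'] parent=Z
Step 5 (down 0): focus=D path=0/0 depth=2 children=['E'] left=[] right=[] parent=Q

Answer: Z(Q(D(E)) F(K(N) M) B)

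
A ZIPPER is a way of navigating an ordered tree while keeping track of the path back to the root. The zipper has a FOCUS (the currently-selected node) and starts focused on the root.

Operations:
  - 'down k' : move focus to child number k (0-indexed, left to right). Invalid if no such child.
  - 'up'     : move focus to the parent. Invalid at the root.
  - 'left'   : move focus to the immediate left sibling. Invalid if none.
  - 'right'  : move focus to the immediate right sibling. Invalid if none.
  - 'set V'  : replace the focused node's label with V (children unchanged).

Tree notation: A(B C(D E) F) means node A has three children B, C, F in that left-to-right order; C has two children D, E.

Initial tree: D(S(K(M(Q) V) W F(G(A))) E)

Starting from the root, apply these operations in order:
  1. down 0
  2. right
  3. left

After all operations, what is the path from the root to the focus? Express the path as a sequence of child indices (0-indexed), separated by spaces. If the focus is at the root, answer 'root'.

Step 1 (down 0): focus=S path=0 depth=1 children=['K', 'W', 'F'] left=[] right=['E'] parent=D
Step 2 (right): focus=E path=1 depth=1 children=[] left=['S'] right=[] parent=D
Step 3 (left): focus=S path=0 depth=1 children=['K', 'W', 'F'] left=[] right=['E'] parent=D

Answer: 0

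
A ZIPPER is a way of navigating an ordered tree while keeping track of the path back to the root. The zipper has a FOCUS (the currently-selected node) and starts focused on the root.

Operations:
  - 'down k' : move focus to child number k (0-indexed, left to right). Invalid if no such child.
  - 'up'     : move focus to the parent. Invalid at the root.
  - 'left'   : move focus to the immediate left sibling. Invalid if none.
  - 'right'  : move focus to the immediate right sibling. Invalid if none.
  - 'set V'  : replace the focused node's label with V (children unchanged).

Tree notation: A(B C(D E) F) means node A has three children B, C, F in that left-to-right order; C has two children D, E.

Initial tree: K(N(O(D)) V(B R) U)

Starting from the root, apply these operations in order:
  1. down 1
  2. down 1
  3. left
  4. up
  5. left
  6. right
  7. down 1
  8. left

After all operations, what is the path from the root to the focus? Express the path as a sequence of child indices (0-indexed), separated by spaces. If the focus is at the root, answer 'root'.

Answer: 1 0

Derivation:
Step 1 (down 1): focus=V path=1 depth=1 children=['B', 'R'] left=['N'] right=['U'] parent=K
Step 2 (down 1): focus=R path=1/1 depth=2 children=[] left=['B'] right=[] parent=V
Step 3 (left): focus=B path=1/0 depth=2 children=[] left=[] right=['R'] parent=V
Step 4 (up): focus=V path=1 depth=1 children=['B', 'R'] left=['N'] right=['U'] parent=K
Step 5 (left): focus=N path=0 depth=1 children=['O'] left=[] right=['V', 'U'] parent=K
Step 6 (right): focus=V path=1 depth=1 children=['B', 'R'] left=['N'] right=['U'] parent=K
Step 7 (down 1): focus=R path=1/1 depth=2 children=[] left=['B'] right=[] parent=V
Step 8 (left): focus=B path=1/0 depth=2 children=[] left=[] right=['R'] parent=V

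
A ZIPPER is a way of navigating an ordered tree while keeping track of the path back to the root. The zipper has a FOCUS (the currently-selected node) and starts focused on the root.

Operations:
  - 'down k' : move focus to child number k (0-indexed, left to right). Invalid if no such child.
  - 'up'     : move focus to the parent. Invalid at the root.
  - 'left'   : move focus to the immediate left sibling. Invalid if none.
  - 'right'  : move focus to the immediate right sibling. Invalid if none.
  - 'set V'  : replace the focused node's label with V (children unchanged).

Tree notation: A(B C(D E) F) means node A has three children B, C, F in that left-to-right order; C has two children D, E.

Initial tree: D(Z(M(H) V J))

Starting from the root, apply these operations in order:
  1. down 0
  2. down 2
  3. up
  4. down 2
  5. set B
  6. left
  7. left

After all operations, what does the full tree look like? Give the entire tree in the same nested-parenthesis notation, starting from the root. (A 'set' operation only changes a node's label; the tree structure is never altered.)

Answer: D(Z(M(H) V B))

Derivation:
Step 1 (down 0): focus=Z path=0 depth=1 children=['M', 'V', 'J'] left=[] right=[] parent=D
Step 2 (down 2): focus=J path=0/2 depth=2 children=[] left=['M', 'V'] right=[] parent=Z
Step 3 (up): focus=Z path=0 depth=1 children=['M', 'V', 'J'] left=[] right=[] parent=D
Step 4 (down 2): focus=J path=0/2 depth=2 children=[] left=['M', 'V'] right=[] parent=Z
Step 5 (set B): focus=B path=0/2 depth=2 children=[] left=['M', 'V'] right=[] parent=Z
Step 6 (left): focus=V path=0/1 depth=2 children=[] left=['M'] right=['B'] parent=Z
Step 7 (left): focus=M path=0/0 depth=2 children=['H'] left=[] right=['V', 'B'] parent=Z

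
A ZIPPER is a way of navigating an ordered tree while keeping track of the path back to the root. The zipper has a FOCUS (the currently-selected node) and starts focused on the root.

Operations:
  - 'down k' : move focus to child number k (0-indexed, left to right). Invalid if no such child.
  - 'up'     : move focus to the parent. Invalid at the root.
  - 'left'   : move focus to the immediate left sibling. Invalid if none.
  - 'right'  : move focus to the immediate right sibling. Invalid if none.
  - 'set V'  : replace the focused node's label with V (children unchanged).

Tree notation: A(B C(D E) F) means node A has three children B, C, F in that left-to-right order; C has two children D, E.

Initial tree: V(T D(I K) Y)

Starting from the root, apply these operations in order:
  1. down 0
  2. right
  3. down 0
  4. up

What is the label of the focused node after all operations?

Answer: D

Derivation:
Step 1 (down 0): focus=T path=0 depth=1 children=[] left=[] right=['D', 'Y'] parent=V
Step 2 (right): focus=D path=1 depth=1 children=['I', 'K'] left=['T'] right=['Y'] parent=V
Step 3 (down 0): focus=I path=1/0 depth=2 children=[] left=[] right=['K'] parent=D
Step 4 (up): focus=D path=1 depth=1 children=['I', 'K'] left=['T'] right=['Y'] parent=V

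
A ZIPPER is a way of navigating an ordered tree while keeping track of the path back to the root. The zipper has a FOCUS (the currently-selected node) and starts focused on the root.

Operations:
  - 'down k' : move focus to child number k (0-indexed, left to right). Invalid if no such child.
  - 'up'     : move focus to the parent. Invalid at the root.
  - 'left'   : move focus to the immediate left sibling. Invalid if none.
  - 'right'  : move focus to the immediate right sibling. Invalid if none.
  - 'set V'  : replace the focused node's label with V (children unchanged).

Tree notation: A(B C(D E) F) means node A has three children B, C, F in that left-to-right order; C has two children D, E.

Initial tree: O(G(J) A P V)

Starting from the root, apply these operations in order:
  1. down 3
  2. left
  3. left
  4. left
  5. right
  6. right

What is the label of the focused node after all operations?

Answer: P

Derivation:
Step 1 (down 3): focus=V path=3 depth=1 children=[] left=['G', 'A', 'P'] right=[] parent=O
Step 2 (left): focus=P path=2 depth=1 children=[] left=['G', 'A'] right=['V'] parent=O
Step 3 (left): focus=A path=1 depth=1 children=[] left=['G'] right=['P', 'V'] parent=O
Step 4 (left): focus=G path=0 depth=1 children=['J'] left=[] right=['A', 'P', 'V'] parent=O
Step 5 (right): focus=A path=1 depth=1 children=[] left=['G'] right=['P', 'V'] parent=O
Step 6 (right): focus=P path=2 depth=1 children=[] left=['G', 'A'] right=['V'] parent=O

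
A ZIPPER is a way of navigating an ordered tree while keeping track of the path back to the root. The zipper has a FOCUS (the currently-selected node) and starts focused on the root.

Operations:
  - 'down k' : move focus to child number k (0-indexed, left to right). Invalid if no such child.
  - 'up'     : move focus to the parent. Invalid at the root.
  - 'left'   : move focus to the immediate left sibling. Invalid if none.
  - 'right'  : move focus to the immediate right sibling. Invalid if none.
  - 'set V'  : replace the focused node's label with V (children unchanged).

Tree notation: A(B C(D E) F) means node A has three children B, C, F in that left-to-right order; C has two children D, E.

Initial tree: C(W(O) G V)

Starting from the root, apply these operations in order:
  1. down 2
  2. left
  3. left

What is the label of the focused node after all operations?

Step 1 (down 2): focus=V path=2 depth=1 children=[] left=['W', 'G'] right=[] parent=C
Step 2 (left): focus=G path=1 depth=1 children=[] left=['W'] right=['V'] parent=C
Step 3 (left): focus=W path=0 depth=1 children=['O'] left=[] right=['G', 'V'] parent=C

Answer: W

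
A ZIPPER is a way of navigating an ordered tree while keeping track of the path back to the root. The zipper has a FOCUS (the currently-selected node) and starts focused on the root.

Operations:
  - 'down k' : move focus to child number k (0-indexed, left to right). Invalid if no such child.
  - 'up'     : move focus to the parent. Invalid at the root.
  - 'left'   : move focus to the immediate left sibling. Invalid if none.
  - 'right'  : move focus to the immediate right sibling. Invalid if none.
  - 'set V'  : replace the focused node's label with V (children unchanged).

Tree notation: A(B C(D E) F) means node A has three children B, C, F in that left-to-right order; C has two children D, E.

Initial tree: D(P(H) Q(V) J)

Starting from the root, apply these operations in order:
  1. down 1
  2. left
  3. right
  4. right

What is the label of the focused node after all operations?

Step 1 (down 1): focus=Q path=1 depth=1 children=['V'] left=['P'] right=['J'] parent=D
Step 2 (left): focus=P path=0 depth=1 children=['H'] left=[] right=['Q', 'J'] parent=D
Step 3 (right): focus=Q path=1 depth=1 children=['V'] left=['P'] right=['J'] parent=D
Step 4 (right): focus=J path=2 depth=1 children=[] left=['P', 'Q'] right=[] parent=D

Answer: J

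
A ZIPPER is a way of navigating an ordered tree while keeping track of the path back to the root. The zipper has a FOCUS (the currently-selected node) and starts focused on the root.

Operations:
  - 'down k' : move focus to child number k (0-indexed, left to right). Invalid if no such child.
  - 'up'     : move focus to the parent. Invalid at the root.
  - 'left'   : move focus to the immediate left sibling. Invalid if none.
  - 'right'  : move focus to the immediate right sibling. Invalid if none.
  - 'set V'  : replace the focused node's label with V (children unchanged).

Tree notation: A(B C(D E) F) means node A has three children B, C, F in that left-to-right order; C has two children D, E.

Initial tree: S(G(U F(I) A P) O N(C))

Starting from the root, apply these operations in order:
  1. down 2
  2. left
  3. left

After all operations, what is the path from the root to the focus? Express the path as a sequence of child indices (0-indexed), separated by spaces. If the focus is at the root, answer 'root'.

Step 1 (down 2): focus=N path=2 depth=1 children=['C'] left=['G', 'O'] right=[] parent=S
Step 2 (left): focus=O path=1 depth=1 children=[] left=['G'] right=['N'] parent=S
Step 3 (left): focus=G path=0 depth=1 children=['U', 'F', 'A', 'P'] left=[] right=['O', 'N'] parent=S

Answer: 0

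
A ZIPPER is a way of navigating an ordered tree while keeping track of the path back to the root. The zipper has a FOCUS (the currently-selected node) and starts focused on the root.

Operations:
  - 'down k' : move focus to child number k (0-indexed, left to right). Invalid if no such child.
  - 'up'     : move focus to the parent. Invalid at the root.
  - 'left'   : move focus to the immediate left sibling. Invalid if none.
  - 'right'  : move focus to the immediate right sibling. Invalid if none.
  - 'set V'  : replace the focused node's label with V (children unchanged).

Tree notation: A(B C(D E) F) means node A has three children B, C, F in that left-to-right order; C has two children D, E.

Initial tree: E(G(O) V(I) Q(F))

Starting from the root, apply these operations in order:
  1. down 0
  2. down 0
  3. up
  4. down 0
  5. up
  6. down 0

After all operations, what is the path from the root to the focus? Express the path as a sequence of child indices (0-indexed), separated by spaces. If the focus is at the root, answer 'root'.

Answer: 0 0

Derivation:
Step 1 (down 0): focus=G path=0 depth=1 children=['O'] left=[] right=['V', 'Q'] parent=E
Step 2 (down 0): focus=O path=0/0 depth=2 children=[] left=[] right=[] parent=G
Step 3 (up): focus=G path=0 depth=1 children=['O'] left=[] right=['V', 'Q'] parent=E
Step 4 (down 0): focus=O path=0/0 depth=2 children=[] left=[] right=[] parent=G
Step 5 (up): focus=G path=0 depth=1 children=['O'] left=[] right=['V', 'Q'] parent=E
Step 6 (down 0): focus=O path=0/0 depth=2 children=[] left=[] right=[] parent=G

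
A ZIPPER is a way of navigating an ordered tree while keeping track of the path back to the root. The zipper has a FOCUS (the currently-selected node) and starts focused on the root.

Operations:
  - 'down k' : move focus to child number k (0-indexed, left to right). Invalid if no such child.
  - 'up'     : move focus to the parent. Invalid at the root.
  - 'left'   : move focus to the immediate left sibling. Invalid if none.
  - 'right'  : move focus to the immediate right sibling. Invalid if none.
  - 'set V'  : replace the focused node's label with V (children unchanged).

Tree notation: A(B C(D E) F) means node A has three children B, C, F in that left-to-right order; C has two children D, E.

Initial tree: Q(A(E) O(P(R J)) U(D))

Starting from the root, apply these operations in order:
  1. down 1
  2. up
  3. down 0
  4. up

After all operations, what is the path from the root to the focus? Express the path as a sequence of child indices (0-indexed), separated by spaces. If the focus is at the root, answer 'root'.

Answer: root

Derivation:
Step 1 (down 1): focus=O path=1 depth=1 children=['P'] left=['A'] right=['U'] parent=Q
Step 2 (up): focus=Q path=root depth=0 children=['A', 'O', 'U'] (at root)
Step 3 (down 0): focus=A path=0 depth=1 children=['E'] left=[] right=['O', 'U'] parent=Q
Step 4 (up): focus=Q path=root depth=0 children=['A', 'O', 'U'] (at root)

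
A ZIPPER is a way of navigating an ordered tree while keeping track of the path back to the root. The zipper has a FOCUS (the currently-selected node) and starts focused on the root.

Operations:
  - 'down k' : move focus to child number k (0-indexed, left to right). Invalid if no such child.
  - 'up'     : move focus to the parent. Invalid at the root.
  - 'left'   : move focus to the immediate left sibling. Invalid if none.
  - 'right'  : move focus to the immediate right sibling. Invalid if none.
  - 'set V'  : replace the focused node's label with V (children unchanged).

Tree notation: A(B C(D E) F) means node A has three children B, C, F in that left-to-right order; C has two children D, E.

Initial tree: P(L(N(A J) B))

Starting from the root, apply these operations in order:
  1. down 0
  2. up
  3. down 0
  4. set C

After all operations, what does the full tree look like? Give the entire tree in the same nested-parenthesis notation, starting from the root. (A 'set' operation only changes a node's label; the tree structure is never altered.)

Answer: P(C(N(A J) B))

Derivation:
Step 1 (down 0): focus=L path=0 depth=1 children=['N', 'B'] left=[] right=[] parent=P
Step 2 (up): focus=P path=root depth=0 children=['L'] (at root)
Step 3 (down 0): focus=L path=0 depth=1 children=['N', 'B'] left=[] right=[] parent=P
Step 4 (set C): focus=C path=0 depth=1 children=['N', 'B'] left=[] right=[] parent=P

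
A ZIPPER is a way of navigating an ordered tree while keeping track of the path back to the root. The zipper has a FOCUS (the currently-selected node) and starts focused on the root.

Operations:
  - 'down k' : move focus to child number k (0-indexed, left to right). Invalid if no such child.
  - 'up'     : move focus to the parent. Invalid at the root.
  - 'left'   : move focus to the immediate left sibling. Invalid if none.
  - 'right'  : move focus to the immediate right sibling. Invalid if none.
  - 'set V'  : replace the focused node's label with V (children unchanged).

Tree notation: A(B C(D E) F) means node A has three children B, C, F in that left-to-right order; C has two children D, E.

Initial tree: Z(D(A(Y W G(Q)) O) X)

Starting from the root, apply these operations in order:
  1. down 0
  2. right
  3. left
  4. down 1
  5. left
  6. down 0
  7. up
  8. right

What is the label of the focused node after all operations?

Answer: O

Derivation:
Step 1 (down 0): focus=D path=0 depth=1 children=['A', 'O'] left=[] right=['X'] parent=Z
Step 2 (right): focus=X path=1 depth=1 children=[] left=['D'] right=[] parent=Z
Step 3 (left): focus=D path=0 depth=1 children=['A', 'O'] left=[] right=['X'] parent=Z
Step 4 (down 1): focus=O path=0/1 depth=2 children=[] left=['A'] right=[] parent=D
Step 5 (left): focus=A path=0/0 depth=2 children=['Y', 'W', 'G'] left=[] right=['O'] parent=D
Step 6 (down 0): focus=Y path=0/0/0 depth=3 children=[] left=[] right=['W', 'G'] parent=A
Step 7 (up): focus=A path=0/0 depth=2 children=['Y', 'W', 'G'] left=[] right=['O'] parent=D
Step 8 (right): focus=O path=0/1 depth=2 children=[] left=['A'] right=[] parent=D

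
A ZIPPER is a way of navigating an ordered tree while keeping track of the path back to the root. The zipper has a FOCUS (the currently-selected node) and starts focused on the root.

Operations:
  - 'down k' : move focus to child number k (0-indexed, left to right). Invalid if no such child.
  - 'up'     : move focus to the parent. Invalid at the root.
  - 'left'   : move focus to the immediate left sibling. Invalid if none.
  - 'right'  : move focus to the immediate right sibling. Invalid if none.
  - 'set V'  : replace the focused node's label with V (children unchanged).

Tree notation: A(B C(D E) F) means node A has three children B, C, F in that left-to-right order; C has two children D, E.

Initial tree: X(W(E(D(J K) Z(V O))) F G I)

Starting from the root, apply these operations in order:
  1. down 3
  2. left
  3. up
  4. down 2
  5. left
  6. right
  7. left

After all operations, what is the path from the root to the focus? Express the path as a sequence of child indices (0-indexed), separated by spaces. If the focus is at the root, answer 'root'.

Answer: 1

Derivation:
Step 1 (down 3): focus=I path=3 depth=1 children=[] left=['W', 'F', 'G'] right=[] parent=X
Step 2 (left): focus=G path=2 depth=1 children=[] left=['W', 'F'] right=['I'] parent=X
Step 3 (up): focus=X path=root depth=0 children=['W', 'F', 'G', 'I'] (at root)
Step 4 (down 2): focus=G path=2 depth=1 children=[] left=['W', 'F'] right=['I'] parent=X
Step 5 (left): focus=F path=1 depth=1 children=[] left=['W'] right=['G', 'I'] parent=X
Step 6 (right): focus=G path=2 depth=1 children=[] left=['W', 'F'] right=['I'] parent=X
Step 7 (left): focus=F path=1 depth=1 children=[] left=['W'] right=['G', 'I'] parent=X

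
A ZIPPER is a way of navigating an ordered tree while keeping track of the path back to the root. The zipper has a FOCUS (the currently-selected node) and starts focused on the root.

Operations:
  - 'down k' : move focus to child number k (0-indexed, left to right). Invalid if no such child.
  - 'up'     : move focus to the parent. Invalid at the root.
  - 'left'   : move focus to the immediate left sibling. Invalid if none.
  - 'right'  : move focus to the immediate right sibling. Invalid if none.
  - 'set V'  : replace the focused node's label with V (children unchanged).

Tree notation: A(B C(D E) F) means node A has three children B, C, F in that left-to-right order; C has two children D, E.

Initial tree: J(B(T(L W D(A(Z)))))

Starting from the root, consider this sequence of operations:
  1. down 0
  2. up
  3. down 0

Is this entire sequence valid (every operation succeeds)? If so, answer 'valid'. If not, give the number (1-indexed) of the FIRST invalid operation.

Answer: valid

Derivation:
Step 1 (down 0): focus=B path=0 depth=1 children=['T'] left=[] right=[] parent=J
Step 2 (up): focus=J path=root depth=0 children=['B'] (at root)
Step 3 (down 0): focus=B path=0 depth=1 children=['T'] left=[] right=[] parent=J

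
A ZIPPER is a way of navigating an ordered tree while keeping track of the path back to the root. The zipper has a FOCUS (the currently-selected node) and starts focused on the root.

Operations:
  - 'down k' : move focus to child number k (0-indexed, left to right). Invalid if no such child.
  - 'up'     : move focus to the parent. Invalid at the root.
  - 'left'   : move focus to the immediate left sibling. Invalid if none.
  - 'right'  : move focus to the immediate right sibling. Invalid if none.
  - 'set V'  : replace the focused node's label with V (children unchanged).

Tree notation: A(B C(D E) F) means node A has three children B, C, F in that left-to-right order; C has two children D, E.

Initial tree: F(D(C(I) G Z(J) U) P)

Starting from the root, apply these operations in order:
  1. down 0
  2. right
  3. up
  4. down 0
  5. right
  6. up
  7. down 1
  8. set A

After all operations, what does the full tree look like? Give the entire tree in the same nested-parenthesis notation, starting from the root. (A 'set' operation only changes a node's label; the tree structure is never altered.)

Answer: F(D(C(I) G Z(J) U) A)

Derivation:
Step 1 (down 0): focus=D path=0 depth=1 children=['C', 'G', 'Z', 'U'] left=[] right=['P'] parent=F
Step 2 (right): focus=P path=1 depth=1 children=[] left=['D'] right=[] parent=F
Step 3 (up): focus=F path=root depth=0 children=['D', 'P'] (at root)
Step 4 (down 0): focus=D path=0 depth=1 children=['C', 'G', 'Z', 'U'] left=[] right=['P'] parent=F
Step 5 (right): focus=P path=1 depth=1 children=[] left=['D'] right=[] parent=F
Step 6 (up): focus=F path=root depth=0 children=['D', 'P'] (at root)
Step 7 (down 1): focus=P path=1 depth=1 children=[] left=['D'] right=[] parent=F
Step 8 (set A): focus=A path=1 depth=1 children=[] left=['D'] right=[] parent=F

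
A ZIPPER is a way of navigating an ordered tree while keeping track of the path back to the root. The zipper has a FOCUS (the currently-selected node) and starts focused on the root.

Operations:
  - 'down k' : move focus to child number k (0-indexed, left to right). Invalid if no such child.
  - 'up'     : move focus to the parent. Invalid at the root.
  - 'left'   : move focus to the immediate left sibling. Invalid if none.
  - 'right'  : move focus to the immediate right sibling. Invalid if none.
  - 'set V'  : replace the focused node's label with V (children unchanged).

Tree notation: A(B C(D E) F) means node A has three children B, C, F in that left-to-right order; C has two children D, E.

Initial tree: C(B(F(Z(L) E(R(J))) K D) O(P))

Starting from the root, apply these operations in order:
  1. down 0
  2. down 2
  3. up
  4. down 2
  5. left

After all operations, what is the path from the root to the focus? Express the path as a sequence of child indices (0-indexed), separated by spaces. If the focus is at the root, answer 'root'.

Answer: 0 1

Derivation:
Step 1 (down 0): focus=B path=0 depth=1 children=['F', 'K', 'D'] left=[] right=['O'] parent=C
Step 2 (down 2): focus=D path=0/2 depth=2 children=[] left=['F', 'K'] right=[] parent=B
Step 3 (up): focus=B path=0 depth=1 children=['F', 'K', 'D'] left=[] right=['O'] parent=C
Step 4 (down 2): focus=D path=0/2 depth=2 children=[] left=['F', 'K'] right=[] parent=B
Step 5 (left): focus=K path=0/1 depth=2 children=[] left=['F'] right=['D'] parent=B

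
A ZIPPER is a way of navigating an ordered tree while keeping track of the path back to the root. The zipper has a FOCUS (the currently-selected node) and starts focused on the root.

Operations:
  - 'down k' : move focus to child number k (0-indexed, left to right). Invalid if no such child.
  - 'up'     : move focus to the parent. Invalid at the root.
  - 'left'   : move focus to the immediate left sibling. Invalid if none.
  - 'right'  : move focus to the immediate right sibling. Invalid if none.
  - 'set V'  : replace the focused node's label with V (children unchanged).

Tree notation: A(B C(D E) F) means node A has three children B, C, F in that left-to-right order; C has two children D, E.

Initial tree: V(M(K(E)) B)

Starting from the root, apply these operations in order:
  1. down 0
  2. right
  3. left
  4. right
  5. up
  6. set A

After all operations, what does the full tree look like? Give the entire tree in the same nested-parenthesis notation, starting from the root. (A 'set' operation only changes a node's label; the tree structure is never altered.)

Answer: A(M(K(E)) B)

Derivation:
Step 1 (down 0): focus=M path=0 depth=1 children=['K'] left=[] right=['B'] parent=V
Step 2 (right): focus=B path=1 depth=1 children=[] left=['M'] right=[] parent=V
Step 3 (left): focus=M path=0 depth=1 children=['K'] left=[] right=['B'] parent=V
Step 4 (right): focus=B path=1 depth=1 children=[] left=['M'] right=[] parent=V
Step 5 (up): focus=V path=root depth=0 children=['M', 'B'] (at root)
Step 6 (set A): focus=A path=root depth=0 children=['M', 'B'] (at root)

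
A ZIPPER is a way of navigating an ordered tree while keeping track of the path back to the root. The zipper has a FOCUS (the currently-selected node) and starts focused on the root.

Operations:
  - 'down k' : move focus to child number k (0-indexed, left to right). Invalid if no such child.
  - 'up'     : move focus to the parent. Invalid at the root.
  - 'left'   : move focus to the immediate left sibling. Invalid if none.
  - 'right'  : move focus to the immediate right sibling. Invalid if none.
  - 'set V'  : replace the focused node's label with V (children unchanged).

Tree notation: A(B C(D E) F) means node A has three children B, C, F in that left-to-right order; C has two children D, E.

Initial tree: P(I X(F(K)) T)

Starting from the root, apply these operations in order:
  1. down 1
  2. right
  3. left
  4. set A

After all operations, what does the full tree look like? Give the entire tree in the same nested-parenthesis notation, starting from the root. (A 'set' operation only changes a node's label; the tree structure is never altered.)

Answer: P(I A(F(K)) T)

Derivation:
Step 1 (down 1): focus=X path=1 depth=1 children=['F'] left=['I'] right=['T'] parent=P
Step 2 (right): focus=T path=2 depth=1 children=[] left=['I', 'X'] right=[] parent=P
Step 3 (left): focus=X path=1 depth=1 children=['F'] left=['I'] right=['T'] parent=P
Step 4 (set A): focus=A path=1 depth=1 children=['F'] left=['I'] right=['T'] parent=P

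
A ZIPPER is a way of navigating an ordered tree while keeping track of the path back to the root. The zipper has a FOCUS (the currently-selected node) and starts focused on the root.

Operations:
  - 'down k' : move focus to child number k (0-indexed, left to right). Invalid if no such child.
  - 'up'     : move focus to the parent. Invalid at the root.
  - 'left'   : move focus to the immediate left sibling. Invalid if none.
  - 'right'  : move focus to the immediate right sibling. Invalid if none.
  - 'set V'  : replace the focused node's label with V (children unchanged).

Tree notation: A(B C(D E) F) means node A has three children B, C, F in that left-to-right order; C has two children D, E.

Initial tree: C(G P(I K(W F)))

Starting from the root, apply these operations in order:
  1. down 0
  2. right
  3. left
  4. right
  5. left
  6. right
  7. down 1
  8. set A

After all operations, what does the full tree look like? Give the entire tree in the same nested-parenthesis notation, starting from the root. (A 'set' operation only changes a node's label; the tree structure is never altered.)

Step 1 (down 0): focus=G path=0 depth=1 children=[] left=[] right=['P'] parent=C
Step 2 (right): focus=P path=1 depth=1 children=['I', 'K'] left=['G'] right=[] parent=C
Step 3 (left): focus=G path=0 depth=1 children=[] left=[] right=['P'] parent=C
Step 4 (right): focus=P path=1 depth=1 children=['I', 'K'] left=['G'] right=[] parent=C
Step 5 (left): focus=G path=0 depth=1 children=[] left=[] right=['P'] parent=C
Step 6 (right): focus=P path=1 depth=1 children=['I', 'K'] left=['G'] right=[] parent=C
Step 7 (down 1): focus=K path=1/1 depth=2 children=['W', 'F'] left=['I'] right=[] parent=P
Step 8 (set A): focus=A path=1/1 depth=2 children=['W', 'F'] left=['I'] right=[] parent=P

Answer: C(G P(I A(W F)))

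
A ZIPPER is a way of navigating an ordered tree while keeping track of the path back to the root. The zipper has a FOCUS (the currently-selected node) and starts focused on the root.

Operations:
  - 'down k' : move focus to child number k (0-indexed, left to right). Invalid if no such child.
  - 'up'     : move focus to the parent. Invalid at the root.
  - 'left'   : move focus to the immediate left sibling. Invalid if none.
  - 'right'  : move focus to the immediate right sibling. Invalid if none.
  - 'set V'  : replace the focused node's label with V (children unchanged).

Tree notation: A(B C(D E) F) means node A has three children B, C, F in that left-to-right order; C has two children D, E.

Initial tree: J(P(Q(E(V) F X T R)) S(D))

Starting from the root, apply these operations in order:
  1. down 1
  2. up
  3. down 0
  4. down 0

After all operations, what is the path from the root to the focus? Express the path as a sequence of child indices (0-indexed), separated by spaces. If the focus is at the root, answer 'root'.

Step 1 (down 1): focus=S path=1 depth=1 children=['D'] left=['P'] right=[] parent=J
Step 2 (up): focus=J path=root depth=0 children=['P', 'S'] (at root)
Step 3 (down 0): focus=P path=0 depth=1 children=['Q'] left=[] right=['S'] parent=J
Step 4 (down 0): focus=Q path=0/0 depth=2 children=['E', 'F', 'X', 'T', 'R'] left=[] right=[] parent=P

Answer: 0 0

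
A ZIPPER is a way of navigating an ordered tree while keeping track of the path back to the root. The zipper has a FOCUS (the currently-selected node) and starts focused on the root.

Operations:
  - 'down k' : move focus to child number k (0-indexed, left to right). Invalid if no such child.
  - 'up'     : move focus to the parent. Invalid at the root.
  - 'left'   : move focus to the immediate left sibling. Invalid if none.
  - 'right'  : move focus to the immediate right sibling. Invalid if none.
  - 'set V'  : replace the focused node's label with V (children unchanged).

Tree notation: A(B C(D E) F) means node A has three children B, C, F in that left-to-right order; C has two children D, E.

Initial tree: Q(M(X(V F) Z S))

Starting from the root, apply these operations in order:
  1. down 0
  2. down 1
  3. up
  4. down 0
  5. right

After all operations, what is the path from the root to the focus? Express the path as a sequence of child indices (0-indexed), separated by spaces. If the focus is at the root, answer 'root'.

Answer: 0 1

Derivation:
Step 1 (down 0): focus=M path=0 depth=1 children=['X', 'Z', 'S'] left=[] right=[] parent=Q
Step 2 (down 1): focus=Z path=0/1 depth=2 children=[] left=['X'] right=['S'] parent=M
Step 3 (up): focus=M path=0 depth=1 children=['X', 'Z', 'S'] left=[] right=[] parent=Q
Step 4 (down 0): focus=X path=0/0 depth=2 children=['V', 'F'] left=[] right=['Z', 'S'] parent=M
Step 5 (right): focus=Z path=0/1 depth=2 children=[] left=['X'] right=['S'] parent=M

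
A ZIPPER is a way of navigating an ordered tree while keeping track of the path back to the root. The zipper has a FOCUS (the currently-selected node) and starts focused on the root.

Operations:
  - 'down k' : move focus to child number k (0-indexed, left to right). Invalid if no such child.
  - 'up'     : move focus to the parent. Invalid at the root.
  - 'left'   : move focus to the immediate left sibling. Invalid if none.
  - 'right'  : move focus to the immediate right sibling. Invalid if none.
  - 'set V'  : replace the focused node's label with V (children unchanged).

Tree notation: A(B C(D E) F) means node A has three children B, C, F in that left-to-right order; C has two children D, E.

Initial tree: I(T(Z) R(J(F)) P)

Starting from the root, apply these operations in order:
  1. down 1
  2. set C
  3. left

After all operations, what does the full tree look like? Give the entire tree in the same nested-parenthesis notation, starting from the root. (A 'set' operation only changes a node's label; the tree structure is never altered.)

Answer: I(T(Z) C(J(F)) P)

Derivation:
Step 1 (down 1): focus=R path=1 depth=1 children=['J'] left=['T'] right=['P'] parent=I
Step 2 (set C): focus=C path=1 depth=1 children=['J'] left=['T'] right=['P'] parent=I
Step 3 (left): focus=T path=0 depth=1 children=['Z'] left=[] right=['C', 'P'] parent=I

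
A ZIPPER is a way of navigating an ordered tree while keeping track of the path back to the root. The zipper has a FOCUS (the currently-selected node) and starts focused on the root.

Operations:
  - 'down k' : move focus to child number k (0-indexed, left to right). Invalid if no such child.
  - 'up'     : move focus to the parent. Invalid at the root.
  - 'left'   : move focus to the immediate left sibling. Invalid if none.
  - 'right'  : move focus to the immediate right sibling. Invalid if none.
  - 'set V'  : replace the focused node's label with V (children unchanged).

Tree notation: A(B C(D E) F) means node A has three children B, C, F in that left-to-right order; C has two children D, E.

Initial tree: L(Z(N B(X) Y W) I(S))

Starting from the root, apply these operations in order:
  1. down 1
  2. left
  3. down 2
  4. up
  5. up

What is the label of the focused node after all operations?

Step 1 (down 1): focus=I path=1 depth=1 children=['S'] left=['Z'] right=[] parent=L
Step 2 (left): focus=Z path=0 depth=1 children=['N', 'B', 'Y', 'W'] left=[] right=['I'] parent=L
Step 3 (down 2): focus=Y path=0/2 depth=2 children=[] left=['N', 'B'] right=['W'] parent=Z
Step 4 (up): focus=Z path=0 depth=1 children=['N', 'B', 'Y', 'W'] left=[] right=['I'] parent=L
Step 5 (up): focus=L path=root depth=0 children=['Z', 'I'] (at root)

Answer: L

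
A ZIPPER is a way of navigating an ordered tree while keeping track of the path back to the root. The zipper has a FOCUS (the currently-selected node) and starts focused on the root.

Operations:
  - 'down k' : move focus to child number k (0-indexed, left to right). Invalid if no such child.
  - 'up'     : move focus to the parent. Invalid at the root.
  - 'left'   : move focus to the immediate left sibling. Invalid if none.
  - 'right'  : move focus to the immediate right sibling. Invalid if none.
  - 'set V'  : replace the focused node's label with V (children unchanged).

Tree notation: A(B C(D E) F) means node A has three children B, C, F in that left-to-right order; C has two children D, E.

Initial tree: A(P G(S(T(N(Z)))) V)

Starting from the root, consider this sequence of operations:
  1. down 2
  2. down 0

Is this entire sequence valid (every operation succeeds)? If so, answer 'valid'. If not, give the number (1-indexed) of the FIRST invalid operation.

Step 1 (down 2): focus=V path=2 depth=1 children=[] left=['P', 'G'] right=[] parent=A
Step 2 (down 0): INVALID

Answer: 2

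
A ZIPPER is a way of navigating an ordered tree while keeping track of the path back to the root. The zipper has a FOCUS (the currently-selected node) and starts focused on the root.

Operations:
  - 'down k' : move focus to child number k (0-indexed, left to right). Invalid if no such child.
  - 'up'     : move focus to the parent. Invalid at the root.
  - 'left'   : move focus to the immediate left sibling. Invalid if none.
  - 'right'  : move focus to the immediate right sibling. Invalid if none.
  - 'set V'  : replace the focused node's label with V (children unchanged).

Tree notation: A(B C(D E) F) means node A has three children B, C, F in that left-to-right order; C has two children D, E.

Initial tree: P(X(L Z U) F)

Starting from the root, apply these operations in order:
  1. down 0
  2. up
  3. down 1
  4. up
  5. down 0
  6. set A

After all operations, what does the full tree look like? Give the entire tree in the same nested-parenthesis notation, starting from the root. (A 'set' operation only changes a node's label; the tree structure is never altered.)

Step 1 (down 0): focus=X path=0 depth=1 children=['L', 'Z', 'U'] left=[] right=['F'] parent=P
Step 2 (up): focus=P path=root depth=0 children=['X', 'F'] (at root)
Step 3 (down 1): focus=F path=1 depth=1 children=[] left=['X'] right=[] parent=P
Step 4 (up): focus=P path=root depth=0 children=['X', 'F'] (at root)
Step 5 (down 0): focus=X path=0 depth=1 children=['L', 'Z', 'U'] left=[] right=['F'] parent=P
Step 6 (set A): focus=A path=0 depth=1 children=['L', 'Z', 'U'] left=[] right=['F'] parent=P

Answer: P(A(L Z U) F)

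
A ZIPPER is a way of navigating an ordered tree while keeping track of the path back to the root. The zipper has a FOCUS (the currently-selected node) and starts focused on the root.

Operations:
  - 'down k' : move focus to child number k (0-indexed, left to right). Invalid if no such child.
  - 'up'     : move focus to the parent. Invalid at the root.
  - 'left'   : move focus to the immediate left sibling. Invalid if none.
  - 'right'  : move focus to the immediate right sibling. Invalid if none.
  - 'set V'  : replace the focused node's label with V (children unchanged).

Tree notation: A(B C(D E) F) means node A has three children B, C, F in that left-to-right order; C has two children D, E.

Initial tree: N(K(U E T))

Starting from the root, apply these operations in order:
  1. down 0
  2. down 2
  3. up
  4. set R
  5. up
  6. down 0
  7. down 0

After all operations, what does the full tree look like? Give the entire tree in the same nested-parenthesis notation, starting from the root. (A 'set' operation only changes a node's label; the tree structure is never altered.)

Answer: N(R(U E T))

Derivation:
Step 1 (down 0): focus=K path=0 depth=1 children=['U', 'E', 'T'] left=[] right=[] parent=N
Step 2 (down 2): focus=T path=0/2 depth=2 children=[] left=['U', 'E'] right=[] parent=K
Step 3 (up): focus=K path=0 depth=1 children=['U', 'E', 'T'] left=[] right=[] parent=N
Step 4 (set R): focus=R path=0 depth=1 children=['U', 'E', 'T'] left=[] right=[] parent=N
Step 5 (up): focus=N path=root depth=0 children=['R'] (at root)
Step 6 (down 0): focus=R path=0 depth=1 children=['U', 'E', 'T'] left=[] right=[] parent=N
Step 7 (down 0): focus=U path=0/0 depth=2 children=[] left=[] right=['E', 'T'] parent=R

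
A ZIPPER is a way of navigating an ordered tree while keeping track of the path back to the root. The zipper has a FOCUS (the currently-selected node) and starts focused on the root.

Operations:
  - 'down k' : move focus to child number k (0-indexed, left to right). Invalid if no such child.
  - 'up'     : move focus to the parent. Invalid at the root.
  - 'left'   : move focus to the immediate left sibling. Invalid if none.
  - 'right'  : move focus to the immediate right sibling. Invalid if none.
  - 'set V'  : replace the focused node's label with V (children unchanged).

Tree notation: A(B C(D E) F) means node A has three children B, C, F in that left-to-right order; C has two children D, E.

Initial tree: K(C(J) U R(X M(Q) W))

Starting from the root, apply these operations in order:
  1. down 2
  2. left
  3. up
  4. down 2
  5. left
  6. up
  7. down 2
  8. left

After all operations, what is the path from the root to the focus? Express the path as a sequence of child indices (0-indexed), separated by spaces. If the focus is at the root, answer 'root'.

Answer: 1

Derivation:
Step 1 (down 2): focus=R path=2 depth=1 children=['X', 'M', 'W'] left=['C', 'U'] right=[] parent=K
Step 2 (left): focus=U path=1 depth=1 children=[] left=['C'] right=['R'] parent=K
Step 3 (up): focus=K path=root depth=0 children=['C', 'U', 'R'] (at root)
Step 4 (down 2): focus=R path=2 depth=1 children=['X', 'M', 'W'] left=['C', 'U'] right=[] parent=K
Step 5 (left): focus=U path=1 depth=1 children=[] left=['C'] right=['R'] parent=K
Step 6 (up): focus=K path=root depth=0 children=['C', 'U', 'R'] (at root)
Step 7 (down 2): focus=R path=2 depth=1 children=['X', 'M', 'W'] left=['C', 'U'] right=[] parent=K
Step 8 (left): focus=U path=1 depth=1 children=[] left=['C'] right=['R'] parent=K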